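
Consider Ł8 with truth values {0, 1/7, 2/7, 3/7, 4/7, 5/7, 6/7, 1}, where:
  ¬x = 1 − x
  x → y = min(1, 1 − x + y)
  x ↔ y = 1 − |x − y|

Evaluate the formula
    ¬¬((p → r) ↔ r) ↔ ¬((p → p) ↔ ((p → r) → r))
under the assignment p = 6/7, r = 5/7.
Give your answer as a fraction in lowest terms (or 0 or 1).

p → r = 6/7 → 5/7 = 6/7
(p → r) ↔ r = 6/7 ↔ 5/7 = 6/7
¬((p → r) ↔ r) = ¬6/7 = 1/7
¬¬((p → r) ↔ r) = ¬1/7 = 6/7
p → p = 6/7 → 6/7 = 1
p → r = 6/7 → 5/7 = 6/7
(p → r) → r = 6/7 → 5/7 = 6/7
(p → p) ↔ ((p → r) → r) = 1 ↔ 6/7 = 6/7
¬((p → p) ↔ ((p → r) → r)) = ¬6/7 = 1/7
¬¬((p → r) ↔ r) ↔ ¬((p → p) ↔ ((p → r) → r)) = 6/7 ↔ 1/7 = 2/7

2/7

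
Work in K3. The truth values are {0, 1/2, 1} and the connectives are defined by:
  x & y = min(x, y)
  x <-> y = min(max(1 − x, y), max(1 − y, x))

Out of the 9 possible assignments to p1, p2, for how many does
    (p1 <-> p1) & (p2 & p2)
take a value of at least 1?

2

p1 = 0, p2 = 0 ↦ 0  <
p1 = 0, p2 = 1/2 ↦ 1/2  <
p1 = 0, p2 = 1 ↦ 1  ≥
p1 = 1/2, p2 = 0 ↦ 0  <
p1 = 1/2, p2 = 1/2 ↦ 1/2  <
p1 = 1/2, p2 = 1 ↦ 1/2  <
p1 = 1, p2 = 0 ↦ 0  <
p1 = 1, p2 = 1/2 ↦ 1/2  <
p1 = 1, p2 = 1 ↦ 1  ≥
So 2 of the 9 assignments meet the threshold.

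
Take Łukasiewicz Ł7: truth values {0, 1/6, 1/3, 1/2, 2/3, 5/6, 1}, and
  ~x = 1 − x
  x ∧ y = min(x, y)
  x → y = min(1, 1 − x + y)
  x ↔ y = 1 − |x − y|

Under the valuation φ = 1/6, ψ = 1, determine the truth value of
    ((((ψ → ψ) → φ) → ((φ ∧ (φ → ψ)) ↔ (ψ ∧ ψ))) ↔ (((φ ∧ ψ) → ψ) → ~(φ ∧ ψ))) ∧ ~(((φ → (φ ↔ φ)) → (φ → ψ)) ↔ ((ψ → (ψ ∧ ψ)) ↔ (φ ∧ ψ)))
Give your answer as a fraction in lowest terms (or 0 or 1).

ψ → ψ = 1 → 1 = 1
(ψ → ψ) → φ = 1 → 1/6 = 1/6
φ → ψ = 1/6 → 1 = 1
φ ∧ (φ → ψ) = 1/6 ∧ 1 = 1/6
ψ ∧ ψ = 1 ∧ 1 = 1
(φ ∧ (φ → ψ)) ↔ (ψ ∧ ψ) = 1/6 ↔ 1 = 1/6
((ψ → ψ) → φ) → ((φ ∧ (φ → ψ)) ↔ (ψ ∧ ψ)) = 1/6 → 1/6 = 1
φ ∧ ψ = 1/6 ∧ 1 = 1/6
(φ ∧ ψ) → ψ = 1/6 → 1 = 1
φ ∧ ψ = 1/6 ∧ 1 = 1/6
~(φ ∧ ψ) = ~1/6 = 5/6
((φ ∧ ψ) → ψ) → ~(φ ∧ ψ) = 1 → 5/6 = 5/6
(((ψ → ψ) → φ) → ((φ ∧ (φ → ψ)) ↔ (ψ ∧ ψ))) ↔ (((φ ∧ ψ) → ψ) → ~(φ ∧ ψ)) = 1 ↔ 5/6 = 5/6
φ ↔ φ = 1/6 ↔ 1/6 = 1
φ → (φ ↔ φ) = 1/6 → 1 = 1
φ → ψ = 1/6 → 1 = 1
(φ → (φ ↔ φ)) → (φ → ψ) = 1 → 1 = 1
ψ ∧ ψ = 1 ∧ 1 = 1
ψ → (ψ ∧ ψ) = 1 → 1 = 1
φ ∧ ψ = 1/6 ∧ 1 = 1/6
(ψ → (ψ ∧ ψ)) ↔ (φ ∧ ψ) = 1 ↔ 1/6 = 1/6
((φ → (φ ↔ φ)) → (φ → ψ)) ↔ ((ψ → (ψ ∧ ψ)) ↔ (φ ∧ ψ)) = 1 ↔ 1/6 = 1/6
~(((φ → (φ ↔ φ)) → (φ → ψ)) ↔ ((ψ → (ψ ∧ ψ)) ↔ (φ ∧ ψ))) = ~1/6 = 5/6
((((ψ → ψ) → φ) → ((φ ∧ (φ → ψ)) ↔ (ψ ∧ ψ))) ↔ (((φ ∧ ψ) → ψ) → ~(φ ∧ ψ))) ∧ ~(((φ → (φ ↔ φ)) → (φ → ψ)) ↔ ((ψ → (ψ ∧ ψ)) ↔ (φ ∧ ψ))) = 5/6 ∧ 5/6 = 5/6

5/6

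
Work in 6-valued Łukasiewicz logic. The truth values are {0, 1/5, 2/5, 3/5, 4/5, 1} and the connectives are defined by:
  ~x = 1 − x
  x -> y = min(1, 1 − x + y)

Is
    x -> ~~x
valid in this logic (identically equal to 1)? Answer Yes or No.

Yes

x = 0 ↦ 1
x = 1/5 ↦ 1
x = 2/5 ↦ 1
x = 3/5 ↦ 1
x = 4/5 ↦ 1
x = 1 ↦ 1
Every assignment gives a value ≥ 1.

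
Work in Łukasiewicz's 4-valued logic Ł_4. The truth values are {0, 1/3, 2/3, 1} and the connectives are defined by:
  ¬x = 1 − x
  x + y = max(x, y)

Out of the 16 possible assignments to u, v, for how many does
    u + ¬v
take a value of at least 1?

7

u = 0, v = 0 ↦ 1  ≥
u = 0, v = 1/3 ↦ 2/3  <
u = 0, v = 2/3 ↦ 1/3  <
u = 0, v = 1 ↦ 0  <
u = 1/3, v = 0 ↦ 1  ≥
u = 1/3, v = 1/3 ↦ 2/3  <
u = 1/3, v = 2/3 ↦ 1/3  <
u = 1/3, v = 1 ↦ 1/3  <
u = 2/3, v = 0 ↦ 1  ≥
u = 2/3, v = 1/3 ↦ 2/3  <
u = 2/3, v = 2/3 ↦ 2/3  <
u = 2/3, v = 1 ↦ 2/3  <
u = 1, v = 0 ↦ 1  ≥
u = 1, v = 1/3 ↦ 1  ≥
u = 1, v = 2/3 ↦ 1  ≥
u = 1, v = 1 ↦ 1  ≥
So 7 of the 16 assignments meet the threshold.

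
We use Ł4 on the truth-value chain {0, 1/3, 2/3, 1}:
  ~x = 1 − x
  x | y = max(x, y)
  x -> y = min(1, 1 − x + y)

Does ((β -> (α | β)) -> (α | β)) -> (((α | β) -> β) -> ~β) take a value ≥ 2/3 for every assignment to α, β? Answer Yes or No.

No

Counterexample: take α = 0, β = 1.
α | β = 0 | 1 = 1
β -> (α | β) = 1 -> 1 = 1
α | β = 0 | 1 = 1
(β -> (α | β)) -> (α | β) = 1 -> 1 = 1
α | β = 0 | 1 = 1
(α | β) -> β = 1 -> 1 = 1
~β = ~1 = 0
((α | β) -> β) -> ~β = 1 -> 0 = 0
((β -> (α | β)) -> (α | β)) -> (((α | β) -> β) -> ~β) = 1 -> 0 = 0
This gives 0, which is below 2/3.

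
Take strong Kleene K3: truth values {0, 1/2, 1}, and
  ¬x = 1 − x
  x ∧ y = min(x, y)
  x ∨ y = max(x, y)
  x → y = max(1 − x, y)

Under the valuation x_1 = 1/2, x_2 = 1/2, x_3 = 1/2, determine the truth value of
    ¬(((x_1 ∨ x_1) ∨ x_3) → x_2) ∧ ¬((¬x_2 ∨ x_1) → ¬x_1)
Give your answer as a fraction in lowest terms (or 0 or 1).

x_1 ∨ x_1 = 1/2 ∨ 1/2 = 1/2
(x_1 ∨ x_1) ∨ x_3 = 1/2 ∨ 1/2 = 1/2
((x_1 ∨ x_1) ∨ x_3) → x_2 = 1/2 → 1/2 = 1/2
¬(((x_1 ∨ x_1) ∨ x_3) → x_2) = ¬1/2 = 1/2
¬x_2 = ¬1/2 = 1/2
¬x_2 ∨ x_1 = 1/2 ∨ 1/2 = 1/2
¬x_1 = ¬1/2 = 1/2
(¬x_2 ∨ x_1) → ¬x_1 = 1/2 → 1/2 = 1/2
¬((¬x_2 ∨ x_1) → ¬x_1) = ¬1/2 = 1/2
¬(((x_1 ∨ x_1) ∨ x_3) → x_2) ∧ ¬((¬x_2 ∨ x_1) → ¬x_1) = 1/2 ∧ 1/2 = 1/2

1/2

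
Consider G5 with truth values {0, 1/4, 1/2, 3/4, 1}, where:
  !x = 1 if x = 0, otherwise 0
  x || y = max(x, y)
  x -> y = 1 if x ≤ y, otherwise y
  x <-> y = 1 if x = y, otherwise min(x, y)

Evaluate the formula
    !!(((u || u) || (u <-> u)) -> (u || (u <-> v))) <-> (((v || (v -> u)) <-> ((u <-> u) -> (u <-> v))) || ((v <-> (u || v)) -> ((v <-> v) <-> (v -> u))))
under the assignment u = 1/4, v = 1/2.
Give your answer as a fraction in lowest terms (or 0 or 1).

u || u = 1/4 || 1/4 = 1/4
u <-> u = 1/4 <-> 1/4 = 1
(u || u) || (u <-> u) = 1/4 || 1 = 1
u <-> v = 1/4 <-> 1/2 = 1/4
u || (u <-> v) = 1/4 || 1/4 = 1/4
((u || u) || (u <-> u)) -> (u || (u <-> v)) = 1 -> 1/4 = 1/4
!(((u || u) || (u <-> u)) -> (u || (u <-> v))) = !1/4 = 0
!!(((u || u) || (u <-> u)) -> (u || (u <-> v))) = !0 = 1
v -> u = 1/2 -> 1/4 = 1/4
v || (v -> u) = 1/2 || 1/4 = 1/2
u <-> u = 1/4 <-> 1/4 = 1
u <-> v = 1/4 <-> 1/2 = 1/4
(u <-> u) -> (u <-> v) = 1 -> 1/4 = 1/4
(v || (v -> u)) <-> ((u <-> u) -> (u <-> v)) = 1/2 <-> 1/4 = 1/4
u || v = 1/4 || 1/2 = 1/2
v <-> (u || v) = 1/2 <-> 1/2 = 1
v <-> v = 1/2 <-> 1/2 = 1
v -> u = 1/2 -> 1/4 = 1/4
(v <-> v) <-> (v -> u) = 1 <-> 1/4 = 1/4
(v <-> (u || v)) -> ((v <-> v) <-> (v -> u)) = 1 -> 1/4 = 1/4
((v || (v -> u)) <-> ((u <-> u) -> (u <-> v))) || ((v <-> (u || v)) -> ((v <-> v) <-> (v -> u))) = 1/4 || 1/4 = 1/4
!!(((u || u) || (u <-> u)) -> (u || (u <-> v))) <-> (((v || (v -> u)) <-> ((u <-> u) -> (u <-> v))) || ((v <-> (u || v)) -> ((v <-> v) <-> (v -> u)))) = 1 <-> 1/4 = 1/4

1/4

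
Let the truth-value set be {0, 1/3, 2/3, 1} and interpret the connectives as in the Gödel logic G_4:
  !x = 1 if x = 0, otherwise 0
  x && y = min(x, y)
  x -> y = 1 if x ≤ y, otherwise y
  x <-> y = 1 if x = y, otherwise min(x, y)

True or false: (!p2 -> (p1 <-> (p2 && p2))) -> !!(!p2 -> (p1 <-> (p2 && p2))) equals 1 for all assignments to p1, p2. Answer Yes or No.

p1 = 0, p2 = 0 ↦ 1
p1 = 0, p2 = 1/3 ↦ 1
p1 = 0, p2 = 2/3 ↦ 1
p1 = 0, p2 = 1 ↦ 1
p1 = 1/3, p2 = 0 ↦ 1
p1 = 1/3, p2 = 1/3 ↦ 1
p1 = 1/3, p2 = 2/3 ↦ 1
p1 = 1/3, p2 = 1 ↦ 1
p1 = 2/3, p2 = 0 ↦ 1
p1 = 2/3, p2 = 1/3 ↦ 1
p1 = 2/3, p2 = 2/3 ↦ 1
p1 = 2/3, p2 = 1 ↦ 1
p1 = 1, p2 = 0 ↦ 1
p1 = 1, p2 = 1/3 ↦ 1
p1 = 1, p2 = 2/3 ↦ 1
p1 = 1, p2 = 1 ↦ 1
Every assignment gives a value ≥ 1.

Yes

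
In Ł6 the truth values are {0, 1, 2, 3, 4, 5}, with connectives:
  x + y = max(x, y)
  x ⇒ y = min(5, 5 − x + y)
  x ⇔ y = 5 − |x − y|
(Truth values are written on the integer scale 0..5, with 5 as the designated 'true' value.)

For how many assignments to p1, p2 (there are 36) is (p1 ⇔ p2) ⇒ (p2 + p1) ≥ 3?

value 5: 23 assignments (counts)
value 4: 5 assignments (counts)
value 3: 3 assignments (counts)
value 2: 3 assignments
value 1: 1 assignment
value 0: 1 assignment
So 31 of the 36 assignments meet the threshold.

31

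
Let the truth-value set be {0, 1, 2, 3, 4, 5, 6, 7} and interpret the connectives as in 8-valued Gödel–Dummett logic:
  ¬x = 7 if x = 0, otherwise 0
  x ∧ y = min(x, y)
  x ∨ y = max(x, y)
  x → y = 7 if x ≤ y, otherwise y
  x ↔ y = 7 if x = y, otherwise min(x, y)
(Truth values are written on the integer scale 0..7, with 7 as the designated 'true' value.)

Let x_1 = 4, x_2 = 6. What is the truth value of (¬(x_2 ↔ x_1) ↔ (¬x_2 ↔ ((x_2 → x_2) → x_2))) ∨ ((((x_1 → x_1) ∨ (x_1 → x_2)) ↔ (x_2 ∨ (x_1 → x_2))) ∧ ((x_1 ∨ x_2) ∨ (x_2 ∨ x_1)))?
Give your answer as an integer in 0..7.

7

x_2 ↔ x_1 = 6 ↔ 4 = 4
¬(x_2 ↔ x_1) = ¬4 = 0
¬x_2 = ¬6 = 0
x_2 → x_2 = 6 → 6 = 7
(x_2 → x_2) → x_2 = 7 → 6 = 6
¬x_2 ↔ ((x_2 → x_2) → x_2) = 0 ↔ 6 = 0
¬(x_2 ↔ x_1) ↔ (¬x_2 ↔ ((x_2 → x_2) → x_2)) = 0 ↔ 0 = 7
x_1 → x_1 = 4 → 4 = 7
x_1 → x_2 = 4 → 6 = 7
(x_1 → x_1) ∨ (x_1 → x_2) = 7 ∨ 7 = 7
x_1 → x_2 = 4 → 6 = 7
x_2 ∨ (x_1 → x_2) = 6 ∨ 7 = 7
((x_1 → x_1) ∨ (x_1 → x_2)) ↔ (x_2 ∨ (x_1 → x_2)) = 7 ↔ 7 = 7
x_1 ∨ x_2 = 4 ∨ 6 = 6
x_2 ∨ x_1 = 6 ∨ 4 = 6
(x_1 ∨ x_2) ∨ (x_2 ∨ x_1) = 6 ∨ 6 = 6
(((x_1 → x_1) ∨ (x_1 → x_2)) ↔ (x_2 ∨ (x_1 → x_2))) ∧ ((x_1 ∨ x_2) ∨ (x_2 ∨ x_1)) = 7 ∧ 6 = 6
(¬(x_2 ↔ x_1) ↔ (¬x_2 ↔ ((x_2 → x_2) → x_2))) ∨ ((((x_1 → x_1) ∨ (x_1 → x_2)) ↔ (x_2 ∨ (x_1 → x_2))) ∧ ((x_1 ∨ x_2) ∨ (x_2 ∨ x_1))) = 7 ∨ 6 = 7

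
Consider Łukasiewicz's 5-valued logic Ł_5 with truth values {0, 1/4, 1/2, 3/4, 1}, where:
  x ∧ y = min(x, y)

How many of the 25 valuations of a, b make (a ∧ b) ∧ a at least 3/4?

4

value 1: 1 assignment (counts)
value 3/4: 3 assignments (counts)
value 1/2: 5 assignments
value 1/4: 7 assignments
value 0: 9 assignments
So 4 of the 25 assignments meet the threshold.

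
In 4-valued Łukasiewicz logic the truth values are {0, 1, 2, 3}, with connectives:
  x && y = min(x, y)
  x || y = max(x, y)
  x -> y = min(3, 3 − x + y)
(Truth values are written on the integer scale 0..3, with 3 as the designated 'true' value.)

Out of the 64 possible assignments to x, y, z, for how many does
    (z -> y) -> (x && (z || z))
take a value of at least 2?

value 3: 15 assignments (counts)
value 2: 12 assignments (counts)
value 1: 15 assignments
value 0: 22 assignments
So 27 of the 64 assignments meet the threshold.

27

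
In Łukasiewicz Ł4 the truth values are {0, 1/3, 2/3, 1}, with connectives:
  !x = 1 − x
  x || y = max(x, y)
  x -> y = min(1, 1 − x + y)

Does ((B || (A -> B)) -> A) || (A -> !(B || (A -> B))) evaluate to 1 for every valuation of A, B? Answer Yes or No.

Counterexample: take A = 1/3, B = 1/3.
A -> B = 1/3 -> 1/3 = 1
B || (A -> B) = 1/3 || 1 = 1
(B || (A -> B)) -> A = 1 -> 1/3 = 1/3
A -> B = 1/3 -> 1/3 = 1
B || (A -> B) = 1/3 || 1 = 1
!(B || (A -> B)) = !1 = 0
A -> !(B || (A -> B)) = 1/3 -> 0 = 2/3
((B || (A -> B)) -> A) || (A -> !(B || (A -> B))) = 1/3 || 2/3 = 2/3
This gives 2/3 ≠ 1.

No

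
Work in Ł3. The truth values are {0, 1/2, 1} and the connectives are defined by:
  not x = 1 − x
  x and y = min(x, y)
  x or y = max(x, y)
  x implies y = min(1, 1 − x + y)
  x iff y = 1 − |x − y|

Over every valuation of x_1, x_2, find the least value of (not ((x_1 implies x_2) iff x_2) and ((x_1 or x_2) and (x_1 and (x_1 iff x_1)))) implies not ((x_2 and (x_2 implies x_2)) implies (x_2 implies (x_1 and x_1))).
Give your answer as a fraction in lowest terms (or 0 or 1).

Take x_1 = 1/2, x_2 = 0:
x_1 implies x_2 = 1/2 implies 0 = 1/2
(x_1 implies x_2) iff x_2 = 1/2 iff 0 = 1/2
not ((x_1 implies x_2) iff x_2) = not 1/2 = 1/2
x_1 or x_2 = 1/2 or 0 = 1/2
x_1 iff x_1 = 1/2 iff 1/2 = 1
x_1 and (x_1 iff x_1) = 1/2 and 1 = 1/2
(x_1 or x_2) and (x_1 and (x_1 iff x_1)) = 1/2 and 1/2 = 1/2
not ((x_1 implies x_2) iff x_2) and ((x_1 or x_2) and (x_1 and (x_1 iff x_1))) = 1/2 and 1/2 = 1/2
x_2 implies x_2 = 0 implies 0 = 1
x_2 and (x_2 implies x_2) = 0 and 1 = 0
x_1 and x_1 = 1/2 and 1/2 = 1/2
x_2 implies (x_1 and x_1) = 0 implies 1/2 = 1
(x_2 and (x_2 implies x_2)) implies (x_2 implies (x_1 and x_1)) = 0 implies 1 = 1
not ((x_2 and (x_2 implies x_2)) implies (x_2 implies (x_1 and x_1))) = not 1 = 0
(not ((x_1 implies x_2) iff x_2) and ((x_1 or x_2) and (x_1 and (x_1 iff x_1)))) implies not ((x_2 and (x_2 implies x_2)) implies (x_2 implies (x_1 and x_1))) = 1/2 implies 0 = 1/2
No assignment yields a value below 1/2, so this is the minimum.

1/2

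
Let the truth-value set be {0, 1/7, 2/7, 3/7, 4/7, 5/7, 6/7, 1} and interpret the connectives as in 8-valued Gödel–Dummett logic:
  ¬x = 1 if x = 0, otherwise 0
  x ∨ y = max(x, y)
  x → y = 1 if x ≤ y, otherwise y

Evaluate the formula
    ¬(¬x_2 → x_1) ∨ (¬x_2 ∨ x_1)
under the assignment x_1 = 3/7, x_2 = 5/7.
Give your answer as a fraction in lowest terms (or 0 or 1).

¬x_2 = ¬5/7 = 0
¬x_2 → x_1 = 0 → 3/7 = 1
¬(¬x_2 → x_1) = ¬1 = 0
¬x_2 = ¬5/7 = 0
¬x_2 ∨ x_1 = 0 ∨ 3/7 = 3/7
¬(¬x_2 → x_1) ∨ (¬x_2 ∨ x_1) = 0 ∨ 3/7 = 3/7

3/7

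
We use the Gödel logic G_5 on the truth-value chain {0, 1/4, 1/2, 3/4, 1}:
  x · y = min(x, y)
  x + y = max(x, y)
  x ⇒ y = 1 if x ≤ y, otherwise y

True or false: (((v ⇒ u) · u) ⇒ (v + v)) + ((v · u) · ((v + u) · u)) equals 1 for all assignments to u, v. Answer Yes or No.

No

Counterexample: take u = 1/4, v = 0.
v ⇒ u = 0 ⇒ 1/4 = 1
(v ⇒ u) · u = 1 · 1/4 = 1/4
v + v = 0 + 0 = 0
((v ⇒ u) · u) ⇒ (v + v) = 1/4 ⇒ 0 = 0
v · u = 0 · 1/4 = 0
v + u = 0 + 1/4 = 1/4
(v + u) · u = 1/4 · 1/4 = 1/4
(v · u) · ((v + u) · u) = 0 · 1/4 = 0
(((v ⇒ u) · u) ⇒ (v + v)) + ((v · u) · ((v + u) · u)) = 0 + 0 = 0
This gives 0 ≠ 1.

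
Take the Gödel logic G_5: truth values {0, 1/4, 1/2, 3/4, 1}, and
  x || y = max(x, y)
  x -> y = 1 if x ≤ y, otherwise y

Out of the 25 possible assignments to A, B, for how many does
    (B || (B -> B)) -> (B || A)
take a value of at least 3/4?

value 1: 9 assignments (counts)
value 3/4: 7 assignments (counts)
value 1/2: 5 assignments
value 1/4: 3 assignments
value 0: 1 assignment
So 16 of the 25 assignments meet the threshold.

16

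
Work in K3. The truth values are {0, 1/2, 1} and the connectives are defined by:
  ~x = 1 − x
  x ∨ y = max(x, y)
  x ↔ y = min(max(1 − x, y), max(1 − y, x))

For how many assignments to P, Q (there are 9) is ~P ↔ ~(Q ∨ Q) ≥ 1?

P = 0, Q = 0 ↦ 1  ≥
P = 0, Q = 1/2 ↦ 1/2  <
P = 0, Q = 1 ↦ 0  <
P = 1/2, Q = 0 ↦ 1/2  <
P = 1/2, Q = 1/2 ↦ 1/2  <
P = 1/2, Q = 1 ↦ 1/2  <
P = 1, Q = 0 ↦ 0  <
P = 1, Q = 1/2 ↦ 1/2  <
P = 1, Q = 1 ↦ 1  ≥
So 2 of the 9 assignments meet the threshold.

2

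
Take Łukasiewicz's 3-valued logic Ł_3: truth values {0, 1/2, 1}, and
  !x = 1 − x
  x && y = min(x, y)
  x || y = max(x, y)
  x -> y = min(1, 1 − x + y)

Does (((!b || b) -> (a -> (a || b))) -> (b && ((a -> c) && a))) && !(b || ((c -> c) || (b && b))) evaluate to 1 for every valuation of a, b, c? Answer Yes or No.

Counterexample: take a = 0, b = 0, c = 0.
!b = !0 = 1
!b || b = 1 || 0 = 1
a || b = 0 || 0 = 0
a -> (a || b) = 0 -> 0 = 1
(!b || b) -> (a -> (a || b)) = 1 -> 1 = 1
a -> c = 0 -> 0 = 1
(a -> c) && a = 1 && 0 = 0
b && ((a -> c) && a) = 0 && 0 = 0
((!b || b) -> (a -> (a || b))) -> (b && ((a -> c) && a)) = 1 -> 0 = 0
c -> c = 0 -> 0 = 1
b && b = 0 && 0 = 0
(c -> c) || (b && b) = 1 || 0 = 1
b || ((c -> c) || (b && b)) = 0 || 1 = 1
!(b || ((c -> c) || (b && b))) = !1 = 0
(((!b || b) -> (a -> (a || b))) -> (b && ((a -> c) && a))) && !(b || ((c -> c) || (b && b))) = 0 && 0 = 0
This gives 0 ≠ 1.

No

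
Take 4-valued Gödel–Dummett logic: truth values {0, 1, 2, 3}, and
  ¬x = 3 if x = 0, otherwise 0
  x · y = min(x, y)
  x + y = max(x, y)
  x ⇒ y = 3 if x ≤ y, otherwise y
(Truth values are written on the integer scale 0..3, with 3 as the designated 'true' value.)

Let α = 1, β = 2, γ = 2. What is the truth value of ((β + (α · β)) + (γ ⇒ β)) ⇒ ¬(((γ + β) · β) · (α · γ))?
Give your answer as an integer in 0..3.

0

α · β = 1 · 2 = 1
β + (α · β) = 2 + 1 = 2
γ ⇒ β = 2 ⇒ 2 = 3
(β + (α · β)) + (γ ⇒ β) = 2 + 3 = 3
γ + β = 2 + 2 = 2
(γ + β) · β = 2 · 2 = 2
α · γ = 1 · 2 = 1
((γ + β) · β) · (α · γ) = 2 · 1 = 1
¬(((γ + β) · β) · (α · γ)) = ¬1 = 0
((β + (α · β)) + (γ ⇒ β)) ⇒ ¬(((γ + β) · β) · (α · γ)) = 3 ⇒ 0 = 0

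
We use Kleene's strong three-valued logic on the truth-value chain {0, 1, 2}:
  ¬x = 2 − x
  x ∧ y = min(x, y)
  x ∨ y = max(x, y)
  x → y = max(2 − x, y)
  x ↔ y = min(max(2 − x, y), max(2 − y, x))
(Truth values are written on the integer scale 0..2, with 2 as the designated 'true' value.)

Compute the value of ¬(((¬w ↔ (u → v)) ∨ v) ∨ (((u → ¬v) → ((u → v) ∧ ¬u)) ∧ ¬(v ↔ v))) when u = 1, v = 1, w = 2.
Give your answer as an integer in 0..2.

¬w = ¬2 = 0
u → v = 1 → 1 = 1
¬w ↔ (u → v) = 0 ↔ 1 = 1
(¬w ↔ (u → v)) ∨ v = 1 ∨ 1 = 1
¬v = ¬1 = 1
u → ¬v = 1 → 1 = 1
u → v = 1 → 1 = 1
¬u = ¬1 = 1
(u → v) ∧ ¬u = 1 ∧ 1 = 1
(u → ¬v) → ((u → v) ∧ ¬u) = 1 → 1 = 1
v ↔ v = 1 ↔ 1 = 1
¬(v ↔ v) = ¬1 = 1
((u → ¬v) → ((u → v) ∧ ¬u)) ∧ ¬(v ↔ v) = 1 ∧ 1 = 1
((¬w ↔ (u → v)) ∨ v) ∨ (((u → ¬v) → ((u → v) ∧ ¬u)) ∧ ¬(v ↔ v)) = 1 ∨ 1 = 1
¬(((¬w ↔ (u → v)) ∨ v) ∨ (((u → ¬v) → ((u → v) ∧ ¬u)) ∧ ¬(v ↔ v))) = ¬1 = 1

1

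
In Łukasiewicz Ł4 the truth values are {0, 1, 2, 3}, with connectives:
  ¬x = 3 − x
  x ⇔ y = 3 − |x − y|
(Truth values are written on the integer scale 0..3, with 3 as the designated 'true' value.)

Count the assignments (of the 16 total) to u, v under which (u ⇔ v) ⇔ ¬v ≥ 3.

u = 0, v = 0 ↦ 3  ≥
u = 0, v = 1 ↦ 3  ≥
u = 0, v = 2 ↦ 3  ≥
u = 0, v = 3 ↦ 3  ≥
u = 1, v = 0 ↦ 2  <
u = 1, v = 1 ↦ 2  <
u = 1, v = 2 ↦ 2  <
u = 1, v = 3 ↦ 2  <
u = 2, v = 0 ↦ 1  <
u = 2, v = 1 ↦ 3  ≥
u = 2, v = 2 ↦ 1  <
u = 2, v = 3 ↦ 1  <
u = 3, v = 0 ↦ 0  <
u = 3, v = 1 ↦ 2  <
u = 3, v = 2 ↦ 2  <
u = 3, v = 3 ↦ 0  <
So 5 of the 16 assignments meet the threshold.

5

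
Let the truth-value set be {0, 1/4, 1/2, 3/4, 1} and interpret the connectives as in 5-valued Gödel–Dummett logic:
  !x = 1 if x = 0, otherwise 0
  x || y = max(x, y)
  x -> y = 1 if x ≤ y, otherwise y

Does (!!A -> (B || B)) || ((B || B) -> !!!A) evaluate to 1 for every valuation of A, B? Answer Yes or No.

No

Counterexample: take A = 1/4, B = 1/4.
!A = !1/4 = 0
!!A = !0 = 1
B || B = 1/4 || 1/4 = 1/4
!!A -> (B || B) = 1 -> 1/4 = 1/4
B || B = 1/4 || 1/4 = 1/4
!A = !1/4 = 0
!!A = !0 = 1
!!!A = !1 = 0
(B || B) -> !!!A = 1/4 -> 0 = 0
(!!A -> (B || B)) || ((B || B) -> !!!A) = 1/4 || 0 = 1/4
This gives 1/4 ≠ 1.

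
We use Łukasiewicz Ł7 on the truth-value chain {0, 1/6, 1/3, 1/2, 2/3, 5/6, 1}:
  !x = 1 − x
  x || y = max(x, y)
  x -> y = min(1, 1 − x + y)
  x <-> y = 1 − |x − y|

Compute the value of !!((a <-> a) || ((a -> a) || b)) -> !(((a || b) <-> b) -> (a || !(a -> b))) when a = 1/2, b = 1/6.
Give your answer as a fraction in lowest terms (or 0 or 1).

a <-> a = 1/2 <-> 1/2 = 1
a -> a = 1/2 -> 1/2 = 1
(a -> a) || b = 1 || 1/6 = 1
(a <-> a) || ((a -> a) || b) = 1 || 1 = 1
!((a <-> a) || ((a -> a) || b)) = !1 = 0
!!((a <-> a) || ((a -> a) || b)) = !0 = 1
a || b = 1/2 || 1/6 = 1/2
(a || b) <-> b = 1/2 <-> 1/6 = 2/3
a -> b = 1/2 -> 1/6 = 2/3
!(a -> b) = !2/3 = 1/3
a || !(a -> b) = 1/2 || 1/3 = 1/2
((a || b) <-> b) -> (a || !(a -> b)) = 2/3 -> 1/2 = 5/6
!(((a || b) <-> b) -> (a || !(a -> b))) = !5/6 = 1/6
!!((a <-> a) || ((a -> a) || b)) -> !(((a || b) <-> b) -> (a || !(a -> b))) = 1 -> 1/6 = 1/6

1/6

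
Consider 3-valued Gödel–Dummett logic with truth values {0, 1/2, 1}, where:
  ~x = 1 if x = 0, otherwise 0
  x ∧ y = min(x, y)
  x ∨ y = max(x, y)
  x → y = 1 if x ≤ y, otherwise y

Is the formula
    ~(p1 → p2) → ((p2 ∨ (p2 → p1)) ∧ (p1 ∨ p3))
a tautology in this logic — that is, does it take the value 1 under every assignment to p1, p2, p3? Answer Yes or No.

Counterexample: take p1 = 1/2, p2 = 0, p3 = 0.
p1 → p2 = 1/2 → 0 = 0
~(p1 → p2) = ~0 = 1
p2 → p1 = 0 → 1/2 = 1
p2 ∨ (p2 → p1) = 0 ∨ 1 = 1
p1 ∨ p3 = 1/2 ∨ 0 = 1/2
(p2 ∨ (p2 → p1)) ∧ (p1 ∨ p3) = 1 ∧ 1/2 = 1/2
~(p1 → p2) → ((p2 ∨ (p2 → p1)) ∧ (p1 ∨ p3)) = 1 → 1/2 = 1/2
This gives 1/2 ≠ 1.

No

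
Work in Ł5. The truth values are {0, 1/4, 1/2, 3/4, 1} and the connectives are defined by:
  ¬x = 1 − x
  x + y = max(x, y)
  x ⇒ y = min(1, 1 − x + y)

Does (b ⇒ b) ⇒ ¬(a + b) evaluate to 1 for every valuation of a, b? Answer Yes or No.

No

Counterexample: take a = 0, b = 1/4.
b ⇒ b = 1/4 ⇒ 1/4 = 1
a + b = 0 + 1/4 = 1/4
¬(a + b) = ¬1/4 = 3/4
(b ⇒ b) ⇒ ¬(a + b) = 1 ⇒ 3/4 = 3/4
This gives 3/4 ≠ 1.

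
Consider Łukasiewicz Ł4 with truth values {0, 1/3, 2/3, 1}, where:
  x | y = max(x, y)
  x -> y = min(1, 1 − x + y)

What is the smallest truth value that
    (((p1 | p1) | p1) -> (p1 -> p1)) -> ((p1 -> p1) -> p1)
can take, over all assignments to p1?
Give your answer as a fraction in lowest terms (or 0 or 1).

0

Take p1 = 0:
p1 | p1 = 0 | 0 = 0
(p1 | p1) | p1 = 0 | 0 = 0
p1 -> p1 = 0 -> 0 = 1
((p1 | p1) | p1) -> (p1 -> p1) = 0 -> 1 = 1
p1 -> p1 = 0 -> 0 = 1
(p1 -> p1) -> p1 = 1 -> 0 = 0
(((p1 | p1) | p1) -> (p1 -> p1)) -> ((p1 -> p1) -> p1) = 1 -> 0 = 0
No assignment yields a value below 0, so this is the minimum.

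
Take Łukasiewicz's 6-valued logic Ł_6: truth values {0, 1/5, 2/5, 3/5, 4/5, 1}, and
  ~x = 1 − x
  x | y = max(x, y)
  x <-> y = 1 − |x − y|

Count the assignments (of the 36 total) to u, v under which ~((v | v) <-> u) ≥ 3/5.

12

value 1: 2 assignments (counts)
value 4/5: 4 assignments (counts)
value 3/5: 6 assignments (counts)
value 2/5: 8 assignments
value 1/5: 10 assignments
value 0: 6 assignments
So 12 of the 36 assignments meet the threshold.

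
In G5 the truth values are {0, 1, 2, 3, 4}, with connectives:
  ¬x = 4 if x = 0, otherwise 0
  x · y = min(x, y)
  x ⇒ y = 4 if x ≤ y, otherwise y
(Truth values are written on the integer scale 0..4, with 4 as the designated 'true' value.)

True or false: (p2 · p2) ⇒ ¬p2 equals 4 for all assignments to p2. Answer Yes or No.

No

Counterexample: take p2 = 1.
p2 · p2 = 1 · 1 = 1
¬p2 = ¬1 = 0
(p2 · p2) ⇒ ¬p2 = 1 ⇒ 0 = 0
This gives 0 ≠ 4.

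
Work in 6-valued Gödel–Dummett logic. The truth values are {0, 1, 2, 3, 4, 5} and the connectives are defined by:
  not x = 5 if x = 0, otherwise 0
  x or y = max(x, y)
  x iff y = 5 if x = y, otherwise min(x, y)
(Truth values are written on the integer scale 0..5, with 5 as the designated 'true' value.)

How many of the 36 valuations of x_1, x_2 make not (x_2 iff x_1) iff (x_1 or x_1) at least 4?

3

value 5: 2 assignments (counts)
value 4: 1 assignment (counts)
value 3: 1 assignment
value 2: 1 assignment
value 1: 1 assignment
value 0: 30 assignments
So 3 of the 36 assignments meet the threshold.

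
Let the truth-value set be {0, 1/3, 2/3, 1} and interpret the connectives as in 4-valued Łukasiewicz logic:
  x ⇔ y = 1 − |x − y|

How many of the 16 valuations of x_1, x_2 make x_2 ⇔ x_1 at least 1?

x_1 = 0, x_2 = 0 ↦ 1  ≥
x_1 = 0, x_2 = 1/3 ↦ 2/3  <
x_1 = 0, x_2 = 2/3 ↦ 1/3  <
x_1 = 0, x_2 = 1 ↦ 0  <
x_1 = 1/3, x_2 = 0 ↦ 2/3  <
x_1 = 1/3, x_2 = 1/3 ↦ 1  ≥
x_1 = 1/3, x_2 = 2/3 ↦ 2/3  <
x_1 = 1/3, x_2 = 1 ↦ 1/3  <
x_1 = 2/3, x_2 = 0 ↦ 1/3  <
x_1 = 2/3, x_2 = 1/3 ↦ 2/3  <
x_1 = 2/3, x_2 = 2/3 ↦ 1  ≥
x_1 = 2/3, x_2 = 1 ↦ 2/3  <
x_1 = 1, x_2 = 0 ↦ 0  <
x_1 = 1, x_2 = 1/3 ↦ 1/3  <
x_1 = 1, x_2 = 2/3 ↦ 2/3  <
x_1 = 1, x_2 = 1 ↦ 1  ≥
So 4 of the 16 assignments meet the threshold.

4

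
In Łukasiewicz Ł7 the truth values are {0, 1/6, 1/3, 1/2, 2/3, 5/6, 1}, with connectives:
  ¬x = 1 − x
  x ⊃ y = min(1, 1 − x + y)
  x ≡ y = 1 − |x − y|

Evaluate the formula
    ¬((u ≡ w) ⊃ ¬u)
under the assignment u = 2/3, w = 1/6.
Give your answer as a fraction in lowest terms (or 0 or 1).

u ≡ w = 2/3 ≡ 1/6 = 1/2
¬u = ¬2/3 = 1/3
(u ≡ w) ⊃ ¬u = 1/2 ⊃ 1/3 = 5/6
¬((u ≡ w) ⊃ ¬u) = ¬5/6 = 1/6

1/6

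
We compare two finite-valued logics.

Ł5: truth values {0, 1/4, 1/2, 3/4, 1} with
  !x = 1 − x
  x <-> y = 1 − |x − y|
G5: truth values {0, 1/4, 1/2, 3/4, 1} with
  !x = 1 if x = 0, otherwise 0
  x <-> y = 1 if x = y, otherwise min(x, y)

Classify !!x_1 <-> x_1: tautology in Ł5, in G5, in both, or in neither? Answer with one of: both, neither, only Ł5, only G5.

In Ł5: every assignment gives 1 — tautology.
In G5: at x_1 = 1/4 the value is 1/4 — not a tautology.

only Ł5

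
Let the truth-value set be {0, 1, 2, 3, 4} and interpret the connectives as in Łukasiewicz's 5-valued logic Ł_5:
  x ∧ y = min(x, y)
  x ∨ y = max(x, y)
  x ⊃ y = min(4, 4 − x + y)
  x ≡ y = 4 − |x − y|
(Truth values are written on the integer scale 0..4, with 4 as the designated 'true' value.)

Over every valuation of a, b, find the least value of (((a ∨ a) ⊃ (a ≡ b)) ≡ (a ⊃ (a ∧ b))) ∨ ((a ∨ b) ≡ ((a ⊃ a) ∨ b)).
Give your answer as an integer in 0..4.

Take a = 2, b = 0:
a ∨ a = 2 ∨ 2 = 2
a ≡ b = 2 ≡ 0 = 2
(a ∨ a) ⊃ (a ≡ b) = 2 ⊃ 2 = 4
a ∧ b = 2 ∧ 0 = 0
a ⊃ (a ∧ b) = 2 ⊃ 0 = 2
((a ∨ a) ⊃ (a ≡ b)) ≡ (a ⊃ (a ∧ b)) = 4 ≡ 2 = 2
a ∨ b = 2 ∨ 0 = 2
a ⊃ a = 2 ⊃ 2 = 4
(a ⊃ a) ∨ b = 4 ∨ 0 = 4
(a ∨ b) ≡ ((a ⊃ a) ∨ b) = 2 ≡ 4 = 2
(((a ∨ a) ⊃ (a ≡ b)) ≡ (a ⊃ (a ∧ b))) ∨ ((a ∨ b) ≡ ((a ⊃ a) ∨ b)) = 2 ∨ 2 = 2
No assignment yields a value below 2, so this is the minimum.

2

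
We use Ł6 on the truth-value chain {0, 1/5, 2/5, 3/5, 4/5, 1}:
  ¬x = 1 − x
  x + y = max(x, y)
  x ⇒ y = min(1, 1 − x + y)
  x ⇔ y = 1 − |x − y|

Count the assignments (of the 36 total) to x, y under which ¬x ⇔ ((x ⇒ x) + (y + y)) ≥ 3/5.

value 1: 6 assignments (counts)
value 4/5: 6 assignments (counts)
value 3/5: 6 assignments (counts)
value 2/5: 6 assignments
value 1/5: 6 assignments
value 0: 6 assignments
So 18 of the 36 assignments meet the threshold.

18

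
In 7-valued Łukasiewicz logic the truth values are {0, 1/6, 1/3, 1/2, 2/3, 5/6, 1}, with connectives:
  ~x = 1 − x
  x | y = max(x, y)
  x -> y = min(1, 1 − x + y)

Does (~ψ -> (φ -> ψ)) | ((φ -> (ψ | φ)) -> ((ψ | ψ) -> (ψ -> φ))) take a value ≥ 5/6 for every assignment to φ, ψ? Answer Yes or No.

At φ = 5/6, ψ = 1, for instance:
~ψ = ~1 = 0
φ -> ψ = 5/6 -> 1 = 1
~ψ -> (φ -> ψ) = 0 -> 1 = 1
ψ | φ = 1 | 5/6 = 1
φ -> (ψ | φ) = 5/6 -> 1 = 1
ψ | ψ = 1 | 1 = 1
ψ -> φ = 1 -> 5/6 = 5/6
(ψ | ψ) -> (ψ -> φ) = 1 -> 5/6 = 5/6
(φ -> (ψ | φ)) -> ((ψ | ψ) -> (ψ -> φ)) = 1 -> 5/6 = 5/6
(~ψ -> (φ -> ψ)) | ((φ -> (ψ | φ)) -> ((ψ | ψ) -> (ψ -> φ))) = 1 | 5/6 = 1
and checking the remaining 48 assignments likewise gives ≥ 5/6 in every case.

Yes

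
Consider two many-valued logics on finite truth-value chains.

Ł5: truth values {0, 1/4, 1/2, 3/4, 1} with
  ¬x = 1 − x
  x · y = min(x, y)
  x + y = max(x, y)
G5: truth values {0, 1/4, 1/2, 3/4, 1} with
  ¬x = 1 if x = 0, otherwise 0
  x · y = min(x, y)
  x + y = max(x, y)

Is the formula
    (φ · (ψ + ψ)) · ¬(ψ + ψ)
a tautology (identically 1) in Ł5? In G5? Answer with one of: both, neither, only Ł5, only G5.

In Ł5: at φ = 0, ψ = 0 the value is 0 — not a tautology.
In G5: at φ = 0, ψ = 0 the value is 0 — not a tautology.

neither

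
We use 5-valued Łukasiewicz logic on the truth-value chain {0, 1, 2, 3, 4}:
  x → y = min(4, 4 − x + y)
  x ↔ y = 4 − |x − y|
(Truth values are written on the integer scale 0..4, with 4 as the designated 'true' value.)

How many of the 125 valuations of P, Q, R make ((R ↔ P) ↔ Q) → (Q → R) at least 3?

value 4: 98 assignments (counts)
value 3: 14 assignments (counts)
value 2: 9 assignments
value 1: 3 assignments
value 0: 1 assignment
So 112 of the 125 assignments meet the threshold.

112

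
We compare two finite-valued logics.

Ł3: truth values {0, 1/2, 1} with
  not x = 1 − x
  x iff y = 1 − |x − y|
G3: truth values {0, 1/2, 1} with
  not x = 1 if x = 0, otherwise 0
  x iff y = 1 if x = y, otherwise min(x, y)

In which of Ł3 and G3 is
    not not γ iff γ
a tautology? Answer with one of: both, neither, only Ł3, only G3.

In Ł3: every assignment gives 1 — tautology.
In G3: at γ = 1/2 the value is 1/2 — not a tautology.

only Ł3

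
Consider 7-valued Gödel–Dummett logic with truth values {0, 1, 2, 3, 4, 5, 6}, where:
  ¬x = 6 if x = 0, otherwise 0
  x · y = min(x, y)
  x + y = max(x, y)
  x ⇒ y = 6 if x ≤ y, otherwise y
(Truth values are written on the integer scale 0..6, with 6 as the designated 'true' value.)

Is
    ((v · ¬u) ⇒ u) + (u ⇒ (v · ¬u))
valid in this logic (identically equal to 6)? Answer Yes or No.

At u = 3, v = 2, for instance:
¬u = ¬3 = 0
v · ¬u = 2 · 0 = 0
(v · ¬u) ⇒ u = 0 ⇒ 3 = 6
u ⇒ (v · ¬u) = 3 ⇒ 0 = 0
((v · ¬u) ⇒ u) + (u ⇒ (v · ¬u)) = 6 + 0 = 6
and checking the remaining 48 assignments likewise gives ≥ 6 in every case.

Yes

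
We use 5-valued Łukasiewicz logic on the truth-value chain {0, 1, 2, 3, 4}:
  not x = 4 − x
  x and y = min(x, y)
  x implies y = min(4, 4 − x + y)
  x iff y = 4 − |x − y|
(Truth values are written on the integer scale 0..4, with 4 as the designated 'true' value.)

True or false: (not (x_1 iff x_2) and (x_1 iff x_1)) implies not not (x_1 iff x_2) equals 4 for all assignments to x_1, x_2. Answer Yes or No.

Counterexample: take x_1 = 0, x_2 = 3.
x_1 iff x_2 = 0 iff 3 = 1
not (x_1 iff x_2) = not 1 = 3
x_1 iff x_1 = 0 iff 0 = 4
not (x_1 iff x_2) and (x_1 iff x_1) = 3 and 4 = 3
not not (x_1 iff x_2) = not 3 = 1
(not (x_1 iff x_2) and (x_1 iff x_1)) implies not not (x_1 iff x_2) = 3 implies 1 = 2
This gives 2 ≠ 4.

No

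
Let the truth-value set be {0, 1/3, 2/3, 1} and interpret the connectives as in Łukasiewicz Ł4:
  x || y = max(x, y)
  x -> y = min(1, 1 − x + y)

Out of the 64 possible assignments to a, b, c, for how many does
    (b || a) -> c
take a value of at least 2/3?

value 1: 30 assignments (counts)
value 2/3: 15 assignments (counts)
value 1/3: 12 assignments
value 0: 7 assignments
So 45 of the 64 assignments meet the threshold.

45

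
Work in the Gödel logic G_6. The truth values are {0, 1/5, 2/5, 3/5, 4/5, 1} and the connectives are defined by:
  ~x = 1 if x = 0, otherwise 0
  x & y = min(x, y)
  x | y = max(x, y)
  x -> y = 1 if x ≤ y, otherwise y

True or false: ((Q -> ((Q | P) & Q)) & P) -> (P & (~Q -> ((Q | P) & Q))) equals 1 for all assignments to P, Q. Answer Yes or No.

No

Counterexample: take P = 1/5, Q = 0.
Q | P = 0 | 1/5 = 1/5
(Q | P) & Q = 1/5 & 0 = 0
Q -> ((Q | P) & Q) = 0 -> 0 = 1
(Q -> ((Q | P) & Q)) & P = 1 & 1/5 = 1/5
~Q = ~0 = 1
Q | P = 0 | 1/5 = 1/5
(Q | P) & Q = 1/5 & 0 = 0
~Q -> ((Q | P) & Q) = 1 -> 0 = 0
P & (~Q -> ((Q | P) & Q)) = 1/5 & 0 = 0
((Q -> ((Q | P) & Q)) & P) -> (P & (~Q -> ((Q | P) & Q))) = 1/5 -> 0 = 0
This gives 0 ≠ 1.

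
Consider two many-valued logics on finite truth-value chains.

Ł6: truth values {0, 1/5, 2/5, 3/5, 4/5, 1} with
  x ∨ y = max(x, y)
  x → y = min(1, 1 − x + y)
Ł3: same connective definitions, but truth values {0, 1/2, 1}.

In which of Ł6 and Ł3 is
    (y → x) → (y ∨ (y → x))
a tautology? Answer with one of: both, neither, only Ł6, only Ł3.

In Ł6: every assignment gives 1 — tautology.
In Ł3: every assignment gives 1 — tautology.

both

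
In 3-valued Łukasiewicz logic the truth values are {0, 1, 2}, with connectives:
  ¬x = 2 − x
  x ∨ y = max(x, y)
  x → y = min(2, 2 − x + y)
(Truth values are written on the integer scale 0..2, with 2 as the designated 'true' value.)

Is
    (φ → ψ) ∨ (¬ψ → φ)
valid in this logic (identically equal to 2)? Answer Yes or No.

Counterexample: take φ = 1, ψ = 0.
φ → ψ = 1 → 0 = 1
¬ψ = ¬0 = 2
¬ψ → φ = 2 → 1 = 1
(φ → ψ) ∨ (¬ψ → φ) = 1 ∨ 1 = 1
This gives 1 ≠ 2.

No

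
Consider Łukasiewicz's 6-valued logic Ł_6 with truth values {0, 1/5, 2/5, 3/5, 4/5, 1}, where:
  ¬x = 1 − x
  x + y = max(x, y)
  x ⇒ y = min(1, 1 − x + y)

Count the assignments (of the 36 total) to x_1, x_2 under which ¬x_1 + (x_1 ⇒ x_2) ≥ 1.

value 1: 21 assignments (counts)
value 4/5: 5 assignments
value 3/5: 4 assignments
value 2/5: 3 assignments
value 1/5: 2 assignments
value 0: 1 assignment
So 21 of the 36 assignments meet the threshold.

21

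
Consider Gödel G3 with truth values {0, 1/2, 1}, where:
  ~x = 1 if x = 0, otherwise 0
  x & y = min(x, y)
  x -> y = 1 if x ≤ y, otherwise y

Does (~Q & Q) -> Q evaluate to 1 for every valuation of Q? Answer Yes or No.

Yes

Q = 0 ↦ 1
Q = 1/2 ↦ 1
Q = 1 ↦ 1
Every assignment gives a value ≥ 1.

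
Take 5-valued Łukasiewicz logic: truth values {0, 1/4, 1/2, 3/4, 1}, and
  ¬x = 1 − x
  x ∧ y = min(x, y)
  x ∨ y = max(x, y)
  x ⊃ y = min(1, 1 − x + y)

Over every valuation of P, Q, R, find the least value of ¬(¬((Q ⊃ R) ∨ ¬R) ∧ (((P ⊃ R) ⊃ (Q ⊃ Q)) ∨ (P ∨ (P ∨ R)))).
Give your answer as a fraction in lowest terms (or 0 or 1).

Take P = 0, Q = 1, R = 1/2:
Q ⊃ R = 1 ⊃ 1/2 = 1/2
¬R = ¬1/2 = 1/2
(Q ⊃ R) ∨ ¬R = 1/2 ∨ 1/2 = 1/2
¬((Q ⊃ R) ∨ ¬R) = ¬1/2 = 1/2
P ⊃ R = 0 ⊃ 1/2 = 1
Q ⊃ Q = 1 ⊃ 1 = 1
(P ⊃ R) ⊃ (Q ⊃ Q) = 1 ⊃ 1 = 1
P ∨ R = 0 ∨ 1/2 = 1/2
P ∨ (P ∨ R) = 0 ∨ 1/2 = 1/2
((P ⊃ R) ⊃ (Q ⊃ Q)) ∨ (P ∨ (P ∨ R)) = 1 ∨ 1/2 = 1
¬((Q ⊃ R) ∨ ¬R) ∧ (((P ⊃ R) ⊃ (Q ⊃ Q)) ∨ (P ∨ (P ∨ R))) = 1/2 ∧ 1 = 1/2
¬(¬((Q ⊃ R) ∨ ¬R) ∧ (((P ⊃ R) ⊃ (Q ⊃ Q)) ∨ (P ∨ (P ∨ R)))) = ¬1/2 = 1/2
No assignment yields a value below 1/2, so this is the minimum.

1/2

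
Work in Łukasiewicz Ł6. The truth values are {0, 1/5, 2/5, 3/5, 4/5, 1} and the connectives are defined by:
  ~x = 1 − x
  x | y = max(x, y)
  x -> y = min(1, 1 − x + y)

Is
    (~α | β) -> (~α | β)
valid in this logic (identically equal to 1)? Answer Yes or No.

At α = 1/5, β = 1/5, for instance:
~α = ~1/5 = 4/5
~α | β = 4/5 | 1/5 = 4/5
(~α | β) -> (~α | β) = 4/5 -> 4/5 = 1
and checking the remaining 35 assignments likewise gives ≥ 1 in every case.

Yes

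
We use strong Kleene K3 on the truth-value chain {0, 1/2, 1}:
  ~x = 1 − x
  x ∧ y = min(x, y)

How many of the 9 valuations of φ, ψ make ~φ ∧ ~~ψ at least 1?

1

φ = 0, ψ = 0 ↦ 0  <
φ = 0, ψ = 1/2 ↦ 1/2  <
φ = 0, ψ = 1 ↦ 1  ≥
φ = 1/2, ψ = 0 ↦ 0  <
φ = 1/2, ψ = 1/2 ↦ 1/2  <
φ = 1/2, ψ = 1 ↦ 1/2  <
φ = 1, ψ = 0 ↦ 0  <
φ = 1, ψ = 1/2 ↦ 0  <
φ = 1, ψ = 1 ↦ 0  <
So 1 of the 9 assignments meets the threshold.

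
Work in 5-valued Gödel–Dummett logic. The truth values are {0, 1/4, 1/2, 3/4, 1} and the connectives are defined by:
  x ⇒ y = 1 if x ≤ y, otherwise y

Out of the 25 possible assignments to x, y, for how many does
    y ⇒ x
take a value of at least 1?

value 1: 15 assignments (counts)
value 3/4: 1 assignment
value 1/2: 2 assignments
value 1/4: 3 assignments
value 0: 4 assignments
So 15 of the 25 assignments meet the threshold.

15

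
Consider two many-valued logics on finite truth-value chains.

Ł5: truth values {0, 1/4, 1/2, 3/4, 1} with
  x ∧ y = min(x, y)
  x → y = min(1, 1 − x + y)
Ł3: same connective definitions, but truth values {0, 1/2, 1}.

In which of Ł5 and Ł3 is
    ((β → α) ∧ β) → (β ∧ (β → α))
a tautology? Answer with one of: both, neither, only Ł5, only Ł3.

In Ł5: every assignment gives 1 — tautology.
In Ł3: every assignment gives 1 — tautology.

both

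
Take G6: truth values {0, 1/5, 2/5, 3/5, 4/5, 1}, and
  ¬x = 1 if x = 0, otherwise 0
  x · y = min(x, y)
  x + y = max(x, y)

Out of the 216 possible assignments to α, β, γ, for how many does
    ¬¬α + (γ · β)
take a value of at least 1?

value 1: 181 assignments (counts)
value 4/5: 3 assignments
value 3/5: 5 assignments
value 2/5: 7 assignments
value 1/5: 9 assignments
value 0: 11 assignments
So 181 of the 216 assignments meet the threshold.

181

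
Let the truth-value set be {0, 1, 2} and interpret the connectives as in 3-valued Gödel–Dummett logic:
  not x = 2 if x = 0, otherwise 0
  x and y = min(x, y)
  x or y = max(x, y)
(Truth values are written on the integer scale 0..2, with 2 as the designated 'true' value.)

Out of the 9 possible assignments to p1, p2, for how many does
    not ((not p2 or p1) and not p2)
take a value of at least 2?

p1 = 0, p2 = 0 ↦ 0  <
p1 = 0, p2 = 1 ↦ 2  ≥
p1 = 0, p2 = 2 ↦ 2  ≥
p1 = 1, p2 = 0 ↦ 0  <
p1 = 1, p2 = 1 ↦ 2  ≥
p1 = 1, p2 = 2 ↦ 2  ≥
p1 = 2, p2 = 0 ↦ 0  <
p1 = 2, p2 = 1 ↦ 2  ≥
p1 = 2, p2 = 2 ↦ 2  ≥
So 6 of the 9 assignments meet the threshold.

6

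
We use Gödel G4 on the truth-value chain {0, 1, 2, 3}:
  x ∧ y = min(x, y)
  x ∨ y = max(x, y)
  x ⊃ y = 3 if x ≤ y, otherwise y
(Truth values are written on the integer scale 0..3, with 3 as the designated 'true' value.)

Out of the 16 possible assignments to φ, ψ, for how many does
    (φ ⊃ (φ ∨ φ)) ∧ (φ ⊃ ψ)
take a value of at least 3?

φ = 0, ψ = 0 ↦ 3  ≥
φ = 0, ψ = 1 ↦ 3  ≥
φ = 0, ψ = 2 ↦ 3  ≥
φ = 0, ψ = 3 ↦ 3  ≥
φ = 1, ψ = 0 ↦ 0  <
φ = 1, ψ = 1 ↦ 3  ≥
φ = 1, ψ = 2 ↦ 3  ≥
φ = 1, ψ = 3 ↦ 3  ≥
φ = 2, ψ = 0 ↦ 0  <
φ = 2, ψ = 1 ↦ 1  <
φ = 2, ψ = 2 ↦ 3  ≥
φ = 2, ψ = 3 ↦ 3  ≥
φ = 3, ψ = 0 ↦ 0  <
φ = 3, ψ = 1 ↦ 1  <
φ = 3, ψ = 2 ↦ 2  <
φ = 3, ψ = 3 ↦ 3  ≥
So 10 of the 16 assignments meet the threshold.

10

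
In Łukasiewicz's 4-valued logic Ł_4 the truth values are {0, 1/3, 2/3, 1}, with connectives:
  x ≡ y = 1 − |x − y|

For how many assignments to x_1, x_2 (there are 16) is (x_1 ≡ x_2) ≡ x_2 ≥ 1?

x_1 = 0, x_2 = 0 ↦ 0  <
x_1 = 0, x_2 = 1/3 ↦ 2/3  <
x_1 = 0, x_2 = 2/3 ↦ 2/3  <
x_1 = 0, x_2 = 1 ↦ 0  <
x_1 = 1/3, x_2 = 0 ↦ 1/3  <
x_1 = 1/3, x_2 = 1/3 ↦ 1/3  <
x_1 = 1/3, x_2 = 2/3 ↦ 1  ≥
x_1 = 1/3, x_2 = 1 ↦ 1/3  <
x_1 = 2/3, x_2 = 0 ↦ 2/3  <
x_1 = 2/3, x_2 = 1/3 ↦ 2/3  <
x_1 = 2/3, x_2 = 2/3 ↦ 2/3  <
x_1 = 2/3, x_2 = 1 ↦ 2/3  <
x_1 = 1, x_2 = 0 ↦ 1  ≥
x_1 = 1, x_2 = 1/3 ↦ 1  ≥
x_1 = 1, x_2 = 2/3 ↦ 1  ≥
x_1 = 1, x_2 = 1 ↦ 1  ≥
So 5 of the 16 assignments meet the threshold.

5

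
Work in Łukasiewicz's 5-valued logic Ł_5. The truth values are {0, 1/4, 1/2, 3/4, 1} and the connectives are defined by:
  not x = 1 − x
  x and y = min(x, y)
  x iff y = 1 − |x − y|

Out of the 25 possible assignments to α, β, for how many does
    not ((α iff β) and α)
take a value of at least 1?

value 1: 6 assignments (counts)
value 3/4: 7 assignments
value 1/2: 7 assignments
value 1/4: 4 assignments
value 0: 1 assignment
So 6 of the 25 assignments meet the threshold.

6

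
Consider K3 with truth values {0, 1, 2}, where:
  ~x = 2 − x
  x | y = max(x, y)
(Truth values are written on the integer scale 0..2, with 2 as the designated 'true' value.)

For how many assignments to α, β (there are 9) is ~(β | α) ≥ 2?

1

α = 0, β = 0 ↦ 2  ≥
α = 0, β = 1 ↦ 1  <
α = 0, β = 2 ↦ 0  <
α = 1, β = 0 ↦ 1  <
α = 1, β = 1 ↦ 1  <
α = 1, β = 2 ↦ 0  <
α = 2, β = 0 ↦ 0  <
α = 2, β = 1 ↦ 0  <
α = 2, β = 2 ↦ 0  <
So 1 of the 9 assignments meets the threshold.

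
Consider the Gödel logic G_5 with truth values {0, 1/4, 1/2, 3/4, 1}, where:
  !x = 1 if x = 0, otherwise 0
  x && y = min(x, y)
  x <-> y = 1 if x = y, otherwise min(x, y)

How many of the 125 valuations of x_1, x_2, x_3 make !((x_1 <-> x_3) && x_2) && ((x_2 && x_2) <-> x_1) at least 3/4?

value 1: 9 assignments (counts)
value 3/4: 2 assignments (counts)
value 1/2: 4 assignments
value 1/4: 6 assignments
value 0: 104 assignments
So 11 of the 125 assignments meet the threshold.

11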